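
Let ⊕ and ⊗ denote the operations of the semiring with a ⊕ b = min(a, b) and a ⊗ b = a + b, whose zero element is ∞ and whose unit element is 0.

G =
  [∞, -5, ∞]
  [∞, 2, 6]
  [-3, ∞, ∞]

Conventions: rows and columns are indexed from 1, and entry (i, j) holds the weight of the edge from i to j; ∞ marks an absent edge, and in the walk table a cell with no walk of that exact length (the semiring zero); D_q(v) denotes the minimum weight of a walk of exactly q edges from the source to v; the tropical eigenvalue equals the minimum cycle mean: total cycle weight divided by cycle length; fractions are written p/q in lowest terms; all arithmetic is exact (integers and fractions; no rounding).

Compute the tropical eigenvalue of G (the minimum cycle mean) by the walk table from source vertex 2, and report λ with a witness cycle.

q=0: [∞, 0, ∞]
q=1: [∞, 2, 6]
q=2: [3, 4, 8]
q=3: [5, -2, 10]
Optimal cycle mean attained by: cycle 1->2->3->1, total (-5) + 6 + (-3), length 3.
Answer: λ = -2/3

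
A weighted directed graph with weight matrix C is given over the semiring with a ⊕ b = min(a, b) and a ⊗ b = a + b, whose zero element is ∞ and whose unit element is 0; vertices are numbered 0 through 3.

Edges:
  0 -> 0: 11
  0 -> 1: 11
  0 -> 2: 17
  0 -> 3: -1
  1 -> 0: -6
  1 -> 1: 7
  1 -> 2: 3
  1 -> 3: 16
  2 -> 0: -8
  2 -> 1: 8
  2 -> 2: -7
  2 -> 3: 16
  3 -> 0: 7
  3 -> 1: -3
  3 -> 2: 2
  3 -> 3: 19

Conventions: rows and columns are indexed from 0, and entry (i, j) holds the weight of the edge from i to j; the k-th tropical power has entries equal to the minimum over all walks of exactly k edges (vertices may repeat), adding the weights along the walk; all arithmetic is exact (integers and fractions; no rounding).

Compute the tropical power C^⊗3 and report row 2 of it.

C^⊗2:
  [5, -4, 1, 10]
  [-5, 5, -4, -7]
  [-15, 1, -14, -9]
  [-9, 4, -5, 6]
C^⊗3:
  [-10, 3, -6, 4]
  [-12, -10, -11, -6]
  [-22, -12, -21, -16]
  [-13, 2, -12, -10]
Answer: row 2 of C^⊗3 = [-22, -12, -21, -16]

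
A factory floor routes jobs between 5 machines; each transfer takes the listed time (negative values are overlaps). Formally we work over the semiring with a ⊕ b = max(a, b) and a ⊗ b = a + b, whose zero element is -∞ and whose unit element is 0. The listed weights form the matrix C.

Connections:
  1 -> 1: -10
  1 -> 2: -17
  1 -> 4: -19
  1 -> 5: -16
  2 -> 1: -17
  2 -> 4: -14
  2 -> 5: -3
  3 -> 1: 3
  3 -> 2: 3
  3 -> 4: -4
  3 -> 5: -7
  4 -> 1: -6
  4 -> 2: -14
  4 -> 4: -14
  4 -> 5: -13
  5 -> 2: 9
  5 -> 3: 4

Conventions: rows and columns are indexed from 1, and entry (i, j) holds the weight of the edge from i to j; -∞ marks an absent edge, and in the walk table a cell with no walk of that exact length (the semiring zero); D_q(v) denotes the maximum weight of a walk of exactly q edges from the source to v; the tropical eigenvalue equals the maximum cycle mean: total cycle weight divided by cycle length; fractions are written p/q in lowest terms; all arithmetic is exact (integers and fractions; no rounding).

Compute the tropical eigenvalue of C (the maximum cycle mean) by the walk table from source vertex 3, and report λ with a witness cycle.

q=0: [-∞, -∞, 0, -∞, -∞]
q=1: [3, 3, -∞, -4, -7]
q=2: [-7, 2, -3, -11, 0]
q=3: [0, 9, 4, -7, -1]
q=4: [7, 8, 3, 0, 6]
q=5: [6, 15, 10, -1, 5]
Optimal cycle mean attained by: cycle 2->5->2, total (-3) + 9, length 2.
Answer: λ = 3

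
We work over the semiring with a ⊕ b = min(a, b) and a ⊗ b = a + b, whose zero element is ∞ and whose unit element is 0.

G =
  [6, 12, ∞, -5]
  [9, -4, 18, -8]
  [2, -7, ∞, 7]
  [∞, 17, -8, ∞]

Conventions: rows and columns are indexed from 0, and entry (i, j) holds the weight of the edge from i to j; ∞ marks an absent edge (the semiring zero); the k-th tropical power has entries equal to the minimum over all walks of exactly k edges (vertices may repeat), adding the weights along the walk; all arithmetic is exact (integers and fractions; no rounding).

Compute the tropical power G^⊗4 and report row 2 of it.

G^⊗2:
  [12, 8, -13, 1]
  [5, -8, -16, -12]
  [2, -11, -1, -15]
  [-6, -15, 35, -1]
G^⊗3:
  [-11, -20, -7, -6]
  [-14, -23, -20, -16]
  [-2, -15, -23, -19]
  [-6, -19, -9, -23]
G^⊗4:
  [-11, -24, -14, -28]
  [-18, -27, -24, -31]
  [-21, -30, -27, -23]
  [-10, -23, -31, -27]
Answer: row 2 of G^⊗4 = [-21, -30, -27, -23]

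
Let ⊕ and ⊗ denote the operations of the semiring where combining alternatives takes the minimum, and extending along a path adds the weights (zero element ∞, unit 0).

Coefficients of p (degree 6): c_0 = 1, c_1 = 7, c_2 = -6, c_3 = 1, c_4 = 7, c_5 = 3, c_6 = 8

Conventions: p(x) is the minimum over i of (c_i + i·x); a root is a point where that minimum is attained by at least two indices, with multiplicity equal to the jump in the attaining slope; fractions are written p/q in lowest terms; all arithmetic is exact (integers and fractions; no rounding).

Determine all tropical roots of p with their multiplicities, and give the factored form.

hull edge (i=0, c=1) to (i=2, c=-6): slope -7/2, span 2
hull edge (i=2, c=-6) to (i=5, c=3): slope 3, span 3
hull edge (i=5, c=3) to (i=6, c=8): slope 5, span 1
Factored form: p(x) = 8 ⊗ (x ⊕ (-5)) ⊗ (x ⊕ (-3)) ⊗ (x ⊕ (-3)) ⊗ (x ⊕ (-3)) ⊗ (x ⊕ 7/2) ⊗ (x ⊕ 7/2)
Answer: roots = -5 (mult 1), -3 (mult 3), 7/2 (mult 2)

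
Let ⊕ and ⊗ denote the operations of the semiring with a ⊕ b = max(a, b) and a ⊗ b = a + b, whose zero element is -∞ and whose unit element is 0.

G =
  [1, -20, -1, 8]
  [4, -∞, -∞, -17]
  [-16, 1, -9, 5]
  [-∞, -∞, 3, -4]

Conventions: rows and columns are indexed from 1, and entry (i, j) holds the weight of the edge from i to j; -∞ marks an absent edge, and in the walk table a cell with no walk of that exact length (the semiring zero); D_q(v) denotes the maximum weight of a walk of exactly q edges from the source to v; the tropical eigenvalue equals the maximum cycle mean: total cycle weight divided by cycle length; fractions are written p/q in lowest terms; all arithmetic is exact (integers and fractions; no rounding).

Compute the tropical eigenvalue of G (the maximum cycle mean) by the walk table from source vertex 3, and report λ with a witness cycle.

q=0: [-∞, -∞, 0, -∞]
q=1: [-16, 1, -9, 5]
q=2: [5, -8, 8, 1]
q=3: [6, 9, 4, 13]
q=4: [13, 5, 16, 14]
Optimal cycle mean attained by: cycle 1->4->3->2->1, total 8 + 3 + 1 + 4, length 4.
Answer: λ = 4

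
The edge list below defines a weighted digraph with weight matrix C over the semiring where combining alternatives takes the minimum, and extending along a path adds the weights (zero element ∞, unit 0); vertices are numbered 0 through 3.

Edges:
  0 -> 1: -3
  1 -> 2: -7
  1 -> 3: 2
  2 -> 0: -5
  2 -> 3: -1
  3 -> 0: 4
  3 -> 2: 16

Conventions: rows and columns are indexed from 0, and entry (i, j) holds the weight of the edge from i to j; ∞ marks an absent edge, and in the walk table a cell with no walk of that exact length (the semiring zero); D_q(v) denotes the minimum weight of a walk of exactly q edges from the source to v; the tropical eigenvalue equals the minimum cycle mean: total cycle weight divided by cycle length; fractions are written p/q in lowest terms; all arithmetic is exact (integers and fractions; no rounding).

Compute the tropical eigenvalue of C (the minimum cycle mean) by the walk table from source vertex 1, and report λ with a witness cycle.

q=0: [∞, 0, ∞, ∞]
q=1: [∞, ∞, -7, 2]
q=2: [-12, ∞, 18, -8]
q=3: [-4, -15, 8, 17]
q=4: [3, -7, -22, -13]
Optimal cycle mean attained by: cycle 0->1->2->0, total (-3) + (-7) + (-5), length 3.
Answer: λ = -5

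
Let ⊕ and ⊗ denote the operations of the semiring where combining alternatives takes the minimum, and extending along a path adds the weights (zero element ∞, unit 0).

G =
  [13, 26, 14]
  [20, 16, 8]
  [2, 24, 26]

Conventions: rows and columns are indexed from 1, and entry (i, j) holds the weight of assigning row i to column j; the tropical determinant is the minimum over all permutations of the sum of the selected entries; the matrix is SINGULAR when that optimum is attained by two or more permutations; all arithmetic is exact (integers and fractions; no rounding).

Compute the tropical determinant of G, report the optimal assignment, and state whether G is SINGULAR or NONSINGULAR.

σ = (1, 2, 3): 13 + 16 + 26 = 55
σ = (1, 3, 2): 13 + 8 + 24 = 45
σ = (2, 1, 3): 26 + 20 + 26 = 72
σ = (2, 3, 1): 26 + 8 + 2 = 36
σ = (3, 1, 2): 14 + 20 + 24 = 58
σ = (3, 2, 1): 14 + 16 + 2 = 32
Optimal value attained by: σ = (3, 2, 1).
Answer: det⊕(G) = 32; verdict: NONSINGULAR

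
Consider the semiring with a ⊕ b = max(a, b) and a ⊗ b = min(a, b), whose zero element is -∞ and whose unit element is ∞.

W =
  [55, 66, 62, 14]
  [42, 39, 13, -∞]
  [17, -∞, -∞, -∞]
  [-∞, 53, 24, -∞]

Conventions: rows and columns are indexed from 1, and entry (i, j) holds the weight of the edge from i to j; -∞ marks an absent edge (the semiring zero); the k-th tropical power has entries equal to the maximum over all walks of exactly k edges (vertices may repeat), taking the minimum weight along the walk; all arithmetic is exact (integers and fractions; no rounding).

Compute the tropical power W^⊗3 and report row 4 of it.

W^⊗2:
  [55, 55, 55, 14]
  [42, 42, 42, 14]
  [17, 17, 17, 14]
  [42, 39, 13, -∞]
W^⊗3:
  [55, 55, 55, 14]
  [42, 42, 42, 14]
  [17, 17, 17, 14]
  [42, 42, 42, 14]
Answer: row 4 of W^⊗3 = [42, 42, 42, 14]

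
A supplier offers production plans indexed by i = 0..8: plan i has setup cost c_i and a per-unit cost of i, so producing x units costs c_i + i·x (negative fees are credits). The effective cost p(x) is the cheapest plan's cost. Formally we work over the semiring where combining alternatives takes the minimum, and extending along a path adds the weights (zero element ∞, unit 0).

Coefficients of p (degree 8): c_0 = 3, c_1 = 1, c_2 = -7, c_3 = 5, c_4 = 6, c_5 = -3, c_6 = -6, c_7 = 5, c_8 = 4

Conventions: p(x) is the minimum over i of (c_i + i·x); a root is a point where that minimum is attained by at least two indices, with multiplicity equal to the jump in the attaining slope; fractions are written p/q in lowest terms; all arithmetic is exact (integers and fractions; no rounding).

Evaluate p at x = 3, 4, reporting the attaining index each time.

p(3) = min(3+0·3=3, 1+1·3=4, -7+2·3=-1, 5+3·3=14, 6+4·3=18, -3+5·3=12, -6+6·3=12, 5+7·3=26, 4+8·3=28) = -1 (attained by i=2)
p(4) = min(3+0·4=3, 1+1·4=5, -7+2·4=1, 5+3·4=17, 6+4·4=22, -3+5·4=17, -6+6·4=18, 5+7·4=33, 4+8·4=36) = 1 (attained by i=2)
Answer: p(3) = -1; p(4) = 1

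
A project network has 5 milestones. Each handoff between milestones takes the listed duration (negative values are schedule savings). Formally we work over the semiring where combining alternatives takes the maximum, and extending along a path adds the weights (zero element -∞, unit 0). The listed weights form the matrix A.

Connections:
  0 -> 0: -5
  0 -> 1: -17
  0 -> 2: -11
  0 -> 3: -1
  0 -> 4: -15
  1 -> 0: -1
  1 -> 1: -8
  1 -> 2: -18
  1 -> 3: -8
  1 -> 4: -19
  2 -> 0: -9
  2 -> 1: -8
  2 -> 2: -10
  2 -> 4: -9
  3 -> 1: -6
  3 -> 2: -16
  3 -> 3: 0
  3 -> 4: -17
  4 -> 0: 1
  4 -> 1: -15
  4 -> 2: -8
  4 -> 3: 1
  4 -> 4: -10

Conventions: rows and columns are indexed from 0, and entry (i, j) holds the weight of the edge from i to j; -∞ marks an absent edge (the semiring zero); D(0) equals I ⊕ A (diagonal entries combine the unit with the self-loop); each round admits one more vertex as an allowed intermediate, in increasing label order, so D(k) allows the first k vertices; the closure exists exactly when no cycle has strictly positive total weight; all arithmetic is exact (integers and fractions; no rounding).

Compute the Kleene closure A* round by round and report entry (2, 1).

D(0):
  [0, -17, -11, -1, -15]
  [-1, 0, -18, -8, -19]
  [-9, -8, 0, -∞, -9]
  [-∞, -6, -16, 0, -17]
  [1, -15, -8, 1, 0]
D(1):
  [0, -17, -11, -1, -15]
  [-1, 0, -12, -2, -16]
  [-9, -8, 0, -10, -9]
  [-∞, -6, -16, 0, -17]
  [1, -15, -8, 1, 0]
D(2):
  [0, -17, -11, -1, -15]
  [-1, 0, -12, -2, -16]
  [-9, -8, 0, -10, -9]
  [-7, -6, -16, 0, -17]
  [1, -15, -8, 1, 0]
D(3):
  [0, -17, -11, -1, -15]
  [-1, 0, -12, -2, -16]
  [-9, -8, 0, -10, -9]
  [-7, -6, -16, 0, -17]
  [1, -15, -8, 1, 0]
D(4):
  [0, -7, -11, -1, -15]
  [-1, 0, -12, -2, -16]
  [-9, -8, 0, -10, -9]
  [-7, -6, -16, 0, -17]
  [1, -5, -8, 1, 0]
D(5):
  [0, -7, -11, -1, -15]
  [-1, 0, -12, -2, -16]
  [-8, -8, 0, -8, -9]
  [-7, -6, -16, 0, -17]
  [1, -5, -8, 1, 0]
Answer: A*[2][1] = -8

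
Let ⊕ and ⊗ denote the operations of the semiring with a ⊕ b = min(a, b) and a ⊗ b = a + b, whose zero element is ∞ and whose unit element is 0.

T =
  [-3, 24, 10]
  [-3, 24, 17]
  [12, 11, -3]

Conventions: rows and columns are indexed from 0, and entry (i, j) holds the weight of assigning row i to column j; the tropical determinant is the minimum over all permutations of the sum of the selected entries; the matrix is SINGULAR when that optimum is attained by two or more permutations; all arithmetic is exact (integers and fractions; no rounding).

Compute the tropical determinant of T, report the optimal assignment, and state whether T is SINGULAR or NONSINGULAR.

σ = (0, 1, 2): (-3) + 24 + (-3) = 18
σ = (0, 2, 1): (-3) + 17 + 11 = 25
σ = (1, 0, 2): 24 + (-3) + (-3) = 18
σ = (1, 2, 0): 24 + 17 + 12 = 53
σ = (2, 0, 1): 10 + (-3) + 11 = 18
σ = (2, 1, 0): 10 + 24 + 12 = 46
Optimal value attained by: σ = (0, 1, 2).
Answer: det⊕(T) = 18; verdict: SINGULAR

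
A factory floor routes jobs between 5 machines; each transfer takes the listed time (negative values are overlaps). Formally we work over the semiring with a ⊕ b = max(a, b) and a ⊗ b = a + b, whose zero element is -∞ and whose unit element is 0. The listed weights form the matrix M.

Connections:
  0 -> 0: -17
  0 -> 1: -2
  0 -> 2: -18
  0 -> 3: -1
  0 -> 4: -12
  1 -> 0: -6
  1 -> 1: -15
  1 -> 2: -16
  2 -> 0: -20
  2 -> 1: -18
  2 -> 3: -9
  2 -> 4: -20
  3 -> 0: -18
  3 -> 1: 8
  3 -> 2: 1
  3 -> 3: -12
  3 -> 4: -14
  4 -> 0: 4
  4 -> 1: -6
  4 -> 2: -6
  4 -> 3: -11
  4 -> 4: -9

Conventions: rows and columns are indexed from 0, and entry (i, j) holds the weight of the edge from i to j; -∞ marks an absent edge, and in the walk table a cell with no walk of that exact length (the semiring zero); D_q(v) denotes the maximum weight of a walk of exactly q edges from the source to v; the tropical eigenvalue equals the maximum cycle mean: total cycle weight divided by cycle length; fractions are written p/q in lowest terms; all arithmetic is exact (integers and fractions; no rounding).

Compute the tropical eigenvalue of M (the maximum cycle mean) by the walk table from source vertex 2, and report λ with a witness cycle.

q=0: [-∞, -∞, 0, -∞, -∞]
q=1: [-20, -18, -∞, -9, -20]
q=2: [-16, -1, -8, -21, -23]
q=3: [-7, -13, -17, -17, -28]
q=4: [-19, -9, -16, -8, -19]
q=5: [-15, 0, -7, -20, -22]
Optimal cycle mean attained by: cycle 0->3->1->0, total (-1) + 8 + (-6), length 3.
Answer: λ = 1/3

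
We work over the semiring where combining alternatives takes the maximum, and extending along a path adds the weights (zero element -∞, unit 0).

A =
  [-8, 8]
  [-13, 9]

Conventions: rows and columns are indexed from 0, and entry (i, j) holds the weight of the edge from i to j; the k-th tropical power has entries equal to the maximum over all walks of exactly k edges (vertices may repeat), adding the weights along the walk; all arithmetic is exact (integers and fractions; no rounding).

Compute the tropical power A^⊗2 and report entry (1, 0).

A^⊗2:
  [-5, 17]
  [-4, 18]
Key observation: the optimum is the walk 1->1->0, with weight 9 + (-13) = -4.
Optimal value attained by: walk 1->1->0.
Answer: (A^⊗2)[1][0] = -4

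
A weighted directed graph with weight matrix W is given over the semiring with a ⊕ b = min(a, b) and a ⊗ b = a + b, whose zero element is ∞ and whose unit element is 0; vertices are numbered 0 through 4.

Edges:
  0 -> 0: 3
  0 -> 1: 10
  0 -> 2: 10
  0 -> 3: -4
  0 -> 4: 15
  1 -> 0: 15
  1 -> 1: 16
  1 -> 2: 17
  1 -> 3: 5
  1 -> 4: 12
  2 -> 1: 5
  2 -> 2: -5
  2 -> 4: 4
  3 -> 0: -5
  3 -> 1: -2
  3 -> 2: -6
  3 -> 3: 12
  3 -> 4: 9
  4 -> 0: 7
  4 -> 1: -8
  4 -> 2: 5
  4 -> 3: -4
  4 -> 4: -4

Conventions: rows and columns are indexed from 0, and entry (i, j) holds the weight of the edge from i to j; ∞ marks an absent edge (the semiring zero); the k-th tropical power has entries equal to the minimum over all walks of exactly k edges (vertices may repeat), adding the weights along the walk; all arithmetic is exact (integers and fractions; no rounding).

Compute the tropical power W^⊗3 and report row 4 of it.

W^⊗2:
  [-9, -6, -10, -1, 5]
  [0, 3, -1, 8, 8]
  [11, -4, -10, 0, -1]
  [-2, -1, -11, -9, -2]
  [-9, -12, -10, -8, -8]
W^⊗3:
  [-6, -5, -15, -13, -6]
  [3, 0, -6, -4, 3]
  [-5, -9, -15, -5, -6]
  [-14, -11, -16, -6, -7]
  [-13, -16, -15, -13, -12]
Answer: row 4 of W^⊗3 = [-13, -16, -15, -13, -12]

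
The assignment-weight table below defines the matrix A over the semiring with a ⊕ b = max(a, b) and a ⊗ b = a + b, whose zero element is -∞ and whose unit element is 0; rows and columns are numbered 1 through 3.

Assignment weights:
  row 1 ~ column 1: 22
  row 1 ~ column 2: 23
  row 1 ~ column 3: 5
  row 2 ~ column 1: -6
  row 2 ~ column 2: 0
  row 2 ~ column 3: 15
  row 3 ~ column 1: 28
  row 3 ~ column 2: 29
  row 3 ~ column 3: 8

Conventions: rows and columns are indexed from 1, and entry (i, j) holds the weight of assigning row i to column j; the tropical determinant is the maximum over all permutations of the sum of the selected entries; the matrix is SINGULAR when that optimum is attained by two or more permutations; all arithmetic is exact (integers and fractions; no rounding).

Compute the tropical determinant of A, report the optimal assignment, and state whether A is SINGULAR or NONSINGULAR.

σ = (1, 2, 3): 22 + 0 + 8 = 30
σ = (1, 3, 2): 22 + 15 + 29 = 66
σ = (2, 1, 3): 23 + (-6) + 8 = 25
σ = (2, 3, 1): 23 + 15 + 28 = 66
σ = (3, 1, 2): 5 + (-6) + 29 = 28
σ = (3, 2, 1): 5 + 0 + 28 = 33
Optimal value attained by: σ = (1, 3, 2).
Answer: det⊕(A) = 66; verdict: SINGULAR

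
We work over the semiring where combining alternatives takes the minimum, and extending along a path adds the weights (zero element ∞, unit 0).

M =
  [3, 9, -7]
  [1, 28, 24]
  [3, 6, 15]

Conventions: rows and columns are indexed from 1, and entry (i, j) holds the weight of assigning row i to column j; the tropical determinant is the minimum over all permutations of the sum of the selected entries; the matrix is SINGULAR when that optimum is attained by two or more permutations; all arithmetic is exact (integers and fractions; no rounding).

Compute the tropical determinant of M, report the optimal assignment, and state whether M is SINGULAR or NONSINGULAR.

σ = (1, 2, 3): 3 + 28 + 15 = 46
σ = (1, 3, 2): 3 + 24 + 6 = 33
σ = (2, 1, 3): 9 + 1 + 15 = 25
σ = (2, 3, 1): 9 + 24 + 3 = 36
σ = (3, 1, 2): (-7) + 1 + 6 = 0
σ = (3, 2, 1): (-7) + 28 + 3 = 24
Optimal value attained by: σ = (3, 1, 2).
Answer: det⊕(M) = 0; verdict: NONSINGULAR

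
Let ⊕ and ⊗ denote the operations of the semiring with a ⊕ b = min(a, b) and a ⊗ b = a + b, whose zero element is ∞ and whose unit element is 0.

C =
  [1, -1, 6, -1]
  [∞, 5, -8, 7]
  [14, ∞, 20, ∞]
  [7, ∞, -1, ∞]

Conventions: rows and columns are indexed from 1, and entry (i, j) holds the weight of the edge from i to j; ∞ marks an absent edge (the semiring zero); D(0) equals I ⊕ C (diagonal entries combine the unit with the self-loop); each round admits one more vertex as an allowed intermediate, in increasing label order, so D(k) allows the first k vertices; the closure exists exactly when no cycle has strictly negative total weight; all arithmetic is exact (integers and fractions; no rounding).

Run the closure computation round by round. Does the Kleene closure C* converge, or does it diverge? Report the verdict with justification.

D(0):
  [0, -1, 6, -1]
  [∞, 0, -8, 7]
  [14, ∞, 0, ∞]
  [7, ∞, -1, 0]
D(1):
  [0, -1, 6, -1]
  [∞, 0, -8, 7]
  [14, 13, 0, 13]
  [7, 6, -1, 0]
D(2):
  [0, -1, -9, -1]
  [∞, 0, -8, 7]
  [14, 13, 0, 13]
  [7, 6, -2, 0]
D(3):
  [0, -1, -9, -1]
  [6, 0, -8, 5]
  [14, 13, 0, 13]
  [7, 6, -2, 0]
D(4):
  [0, -1, -9, -1]
  [6, 0, -8, 5]
  [14, 13, 0, 13]
  [7, 6, -2, 0]
Key observation: every diagonal entry stays at the unit through all rounds, so no improving cycle exists.
Answer: CONVERGES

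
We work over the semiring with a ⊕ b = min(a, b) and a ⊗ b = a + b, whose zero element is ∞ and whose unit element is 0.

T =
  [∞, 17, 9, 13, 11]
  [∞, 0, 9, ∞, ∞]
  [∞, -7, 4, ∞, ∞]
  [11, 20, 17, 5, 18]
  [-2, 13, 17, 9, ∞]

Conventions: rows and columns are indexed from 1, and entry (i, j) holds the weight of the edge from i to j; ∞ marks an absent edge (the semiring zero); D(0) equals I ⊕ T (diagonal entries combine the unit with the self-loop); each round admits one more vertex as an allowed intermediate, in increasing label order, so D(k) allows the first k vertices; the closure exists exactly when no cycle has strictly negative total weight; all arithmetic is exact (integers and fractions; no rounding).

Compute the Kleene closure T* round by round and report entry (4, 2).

D(0):
  [0, 17, 9, 13, 11]
  [∞, 0, 9, ∞, ∞]
  [∞, -7, 0, ∞, ∞]
  [11, 20, 17, 0, 18]
  [-2, 13, 17, 9, 0]
D(1):
  [0, 17, 9, 13, 11]
  [∞, 0, 9, ∞, ∞]
  [∞, -7, 0, ∞, ∞]
  [11, 20, 17, 0, 18]
  [-2, 13, 7, 9, 0]
D(2):
  [0, 17, 9, 13, 11]
  [∞, 0, 9, ∞, ∞]
  [∞, -7, 0, ∞, ∞]
  [11, 20, 17, 0, 18]
  [-2, 13, 7, 9, 0]
D(3):
  [0, 2, 9, 13, 11]
  [∞, 0, 9, ∞, ∞]
  [∞, -7, 0, ∞, ∞]
  [11, 10, 17, 0, 18]
  [-2, 0, 7, 9, 0]
D(4):
  [0, 2, 9, 13, 11]
  [∞, 0, 9, ∞, ∞]
  [∞, -7, 0, ∞, ∞]
  [11, 10, 17, 0, 18]
  [-2, 0, 7, 9, 0]
D(5):
  [0, 2, 9, 13, 11]
  [∞, 0, 9, ∞, ∞]
  [∞, -7, 0, ∞, ∞]
  [11, 10, 17, 0, 18]
  [-2, 0, 7, 9, 0]
Answer: T*[4][2] = 10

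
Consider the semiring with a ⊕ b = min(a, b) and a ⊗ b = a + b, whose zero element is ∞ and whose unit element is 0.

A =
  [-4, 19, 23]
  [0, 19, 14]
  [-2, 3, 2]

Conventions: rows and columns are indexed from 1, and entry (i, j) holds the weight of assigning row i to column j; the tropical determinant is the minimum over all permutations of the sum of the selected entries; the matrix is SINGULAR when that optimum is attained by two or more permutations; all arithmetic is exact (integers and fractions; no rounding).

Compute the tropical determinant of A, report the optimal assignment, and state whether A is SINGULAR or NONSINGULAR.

σ = (1, 2, 3): (-4) + 19 + 2 = 17
σ = (1, 3, 2): (-4) + 14 + 3 = 13
σ = (2, 1, 3): 19 + 0 + 2 = 21
σ = (2, 3, 1): 19 + 14 + (-2) = 31
σ = (3, 1, 2): 23 + 0 + 3 = 26
σ = (3, 2, 1): 23 + 19 + (-2) = 40
Optimal value attained by: σ = (1, 3, 2).
Answer: det⊕(A) = 13; verdict: NONSINGULAR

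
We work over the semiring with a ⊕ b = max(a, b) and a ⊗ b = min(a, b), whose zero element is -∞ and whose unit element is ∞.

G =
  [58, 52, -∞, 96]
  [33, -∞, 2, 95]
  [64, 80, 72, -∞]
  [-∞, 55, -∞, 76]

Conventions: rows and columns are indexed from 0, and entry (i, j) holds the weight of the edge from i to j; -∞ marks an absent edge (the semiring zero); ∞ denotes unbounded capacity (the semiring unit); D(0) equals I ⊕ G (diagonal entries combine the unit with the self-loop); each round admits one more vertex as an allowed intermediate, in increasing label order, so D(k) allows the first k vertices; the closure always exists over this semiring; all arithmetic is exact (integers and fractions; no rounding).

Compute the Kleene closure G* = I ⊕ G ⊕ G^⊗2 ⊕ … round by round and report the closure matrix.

D(0):
  [∞, 52, -∞, 96]
  [33, ∞, 2, 95]
  [64, 80, ∞, -∞]
  [-∞, 55, -∞, ∞]
D(1):
  [∞, 52, -∞, 96]
  [33, ∞, 2, 95]
  [64, 80, ∞, 64]
  [-∞, 55, -∞, ∞]
D(2):
  [∞, 52, 2, 96]
  [33, ∞, 2, 95]
  [64, 80, ∞, 80]
  [33, 55, 2, ∞]
D(3):
  [∞, 52, 2, 96]
  [33, ∞, 2, 95]
  [64, 80, ∞, 80]
  [33, 55, 2, ∞]
D(4):
  [∞, 55, 2, 96]
  [33, ∞, 2, 95]
  [64, 80, ∞, 80]
  [33, 55, 2, ∞]
Answer: G* = [[∞, 55, 2, 96], [33, ∞, 2, 95], [64, 80, ∞, 80], [33, 55, 2, ∞]]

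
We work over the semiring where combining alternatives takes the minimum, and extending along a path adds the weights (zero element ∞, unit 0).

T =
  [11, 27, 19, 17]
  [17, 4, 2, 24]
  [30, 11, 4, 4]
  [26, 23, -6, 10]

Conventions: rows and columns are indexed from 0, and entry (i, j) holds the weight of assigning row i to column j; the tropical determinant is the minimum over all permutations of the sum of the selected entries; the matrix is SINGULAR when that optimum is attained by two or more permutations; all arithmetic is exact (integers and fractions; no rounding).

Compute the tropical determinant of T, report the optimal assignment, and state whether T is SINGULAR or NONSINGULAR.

σ = (0, 1, 2, 3): 11 + 4 + 4 + 10 = 29
σ = (0, 1, 3, 2): 11 + 4 + 4 + (-6) = 13
σ = (0, 2, 1, 3): 11 + 2 + 11 + 10 = 34
σ = (0, 2, 3, 1): 11 + 2 + 4 + 23 = 40
σ = (0, 3, 1, 2): 11 + 24 + 11 + (-6) = 40
σ = (0, 3, 2, 1): 11 + 24 + 4 + 23 = 62
σ = (1, 0, 2, 3): 27 + 17 + 4 + 10 = 58
σ = (1, 0, 3, 2): 27 + 17 + 4 + (-6) = 42
σ = (1, 2, 0, 3): 27 + 2 + 30 + 10 = 69
σ = (1, 2, 3, 0): 27 + 2 + 4 + 26 = 59
σ = (1, 3, 0, 2): 27 + 24 + 30 + (-6) = 75
σ = (1, 3, 2, 0): 27 + 24 + 4 + 26 = 81
σ = (2, 0, 1, 3): 19 + 17 + 11 + 10 = 57
σ = (2, 0, 3, 1): 19 + 17 + 4 + 23 = 63
σ = (2, 1, 0, 3): 19 + 4 + 30 + 10 = 63
σ = (2, 1, 3, 0): 19 + 4 + 4 + 26 = 53
σ = (2, 3, 0, 1): 19 + 24 + 30 + 23 = 96
σ = (2, 3, 1, 0): 19 + 24 + 11 + 26 = 80
σ = (3, 0, 1, 2): 17 + 17 + 11 + (-6) = 39
σ = (3, 0, 2, 1): 17 + 17 + 4 + 23 = 61
σ = (3, 1, 0, 2): 17 + 4 + 30 + (-6) = 45
σ = (3, 1, 2, 0): 17 + 4 + 4 + 26 = 51
σ = (3, 2, 0, 1): 17 + 2 + 30 + 23 = 72
σ = (3, 2, 1, 0): 17 + 2 + 11 + 26 = 56
Optimal value attained by: σ = (0, 1, 3, 2).
Answer: det⊕(T) = 13; verdict: NONSINGULAR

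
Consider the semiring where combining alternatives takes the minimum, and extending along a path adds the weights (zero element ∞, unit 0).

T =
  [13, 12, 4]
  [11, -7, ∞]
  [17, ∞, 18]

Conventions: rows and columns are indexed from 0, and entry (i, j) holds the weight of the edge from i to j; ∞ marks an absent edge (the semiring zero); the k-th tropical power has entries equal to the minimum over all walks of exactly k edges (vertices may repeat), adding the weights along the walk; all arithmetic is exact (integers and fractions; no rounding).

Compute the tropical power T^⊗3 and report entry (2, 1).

T^⊗2:
  [21, 5, 17]
  [4, -14, 15]
  [30, 29, 21]
T^⊗3:
  [16, -2, 25]
  [-3, -21, 8]
  [38, 22, 34]
Key observation: the optimum is the walk 2->0->1->1, with weight 17 + 12 + (-7) = 22.
Optimal value attained by: walk 2->0->1->1.
Answer: (T^⊗3)[2][1] = 22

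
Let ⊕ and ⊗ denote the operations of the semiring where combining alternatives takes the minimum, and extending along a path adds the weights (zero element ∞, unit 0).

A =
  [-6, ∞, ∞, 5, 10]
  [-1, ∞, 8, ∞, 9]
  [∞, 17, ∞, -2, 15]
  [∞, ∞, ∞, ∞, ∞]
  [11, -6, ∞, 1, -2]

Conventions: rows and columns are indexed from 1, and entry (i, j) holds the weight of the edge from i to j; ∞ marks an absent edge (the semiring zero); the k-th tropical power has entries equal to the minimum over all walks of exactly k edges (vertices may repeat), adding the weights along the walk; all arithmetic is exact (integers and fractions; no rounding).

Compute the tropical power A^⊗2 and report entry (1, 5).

A^⊗2:
  [-12, 4, ∞, -1, 4]
  [-7, 3, ∞, 4, 7]
  [16, 9, 25, 16, 13]
  [∞, ∞, ∞, ∞, ∞]
  [-7, -8, 2, -1, -4]
Key observation: the optimum is the walk 1->1->5, with weight (-6) + 10 = 4.
Optimal value attained by: walk 1->1->5.
Answer: (A^⊗2)[1][5] = 4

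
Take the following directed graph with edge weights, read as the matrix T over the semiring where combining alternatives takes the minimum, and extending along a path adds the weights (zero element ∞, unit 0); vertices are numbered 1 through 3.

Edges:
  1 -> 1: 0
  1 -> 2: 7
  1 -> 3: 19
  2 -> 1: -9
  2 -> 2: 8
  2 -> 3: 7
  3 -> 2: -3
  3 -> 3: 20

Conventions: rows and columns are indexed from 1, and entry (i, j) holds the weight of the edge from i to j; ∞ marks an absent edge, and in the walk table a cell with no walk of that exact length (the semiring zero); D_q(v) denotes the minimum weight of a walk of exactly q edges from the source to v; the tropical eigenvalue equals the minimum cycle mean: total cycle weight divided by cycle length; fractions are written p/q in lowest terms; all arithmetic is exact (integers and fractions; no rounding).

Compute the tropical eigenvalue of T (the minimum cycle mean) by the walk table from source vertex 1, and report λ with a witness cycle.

q=0: [0, ∞, ∞]
q=1: [0, 7, 19]
q=2: [-2, 7, 14]
q=3: [-2, 5, 14]
Optimal cycle mean attained by: cycle 1->2->1, total 7 + (-9), length 2.
Answer: λ = -1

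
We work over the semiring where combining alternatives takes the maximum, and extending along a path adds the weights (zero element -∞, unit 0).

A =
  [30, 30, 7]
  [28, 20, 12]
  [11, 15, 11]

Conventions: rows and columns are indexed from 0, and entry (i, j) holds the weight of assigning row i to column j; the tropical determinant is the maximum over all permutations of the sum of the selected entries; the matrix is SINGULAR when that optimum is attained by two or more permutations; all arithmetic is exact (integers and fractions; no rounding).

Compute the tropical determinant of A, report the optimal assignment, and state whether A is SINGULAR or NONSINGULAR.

σ = (0, 1, 2): 30 + 20 + 11 = 61
σ = (0, 2, 1): 30 + 12 + 15 = 57
σ = (1, 0, 2): 30 + 28 + 11 = 69
σ = (1, 2, 0): 30 + 12 + 11 = 53
σ = (2, 0, 1): 7 + 28 + 15 = 50
σ = (2, 1, 0): 7 + 20 + 11 = 38
Optimal value attained by: σ = (1, 0, 2).
Answer: det⊕(A) = 69; verdict: NONSINGULAR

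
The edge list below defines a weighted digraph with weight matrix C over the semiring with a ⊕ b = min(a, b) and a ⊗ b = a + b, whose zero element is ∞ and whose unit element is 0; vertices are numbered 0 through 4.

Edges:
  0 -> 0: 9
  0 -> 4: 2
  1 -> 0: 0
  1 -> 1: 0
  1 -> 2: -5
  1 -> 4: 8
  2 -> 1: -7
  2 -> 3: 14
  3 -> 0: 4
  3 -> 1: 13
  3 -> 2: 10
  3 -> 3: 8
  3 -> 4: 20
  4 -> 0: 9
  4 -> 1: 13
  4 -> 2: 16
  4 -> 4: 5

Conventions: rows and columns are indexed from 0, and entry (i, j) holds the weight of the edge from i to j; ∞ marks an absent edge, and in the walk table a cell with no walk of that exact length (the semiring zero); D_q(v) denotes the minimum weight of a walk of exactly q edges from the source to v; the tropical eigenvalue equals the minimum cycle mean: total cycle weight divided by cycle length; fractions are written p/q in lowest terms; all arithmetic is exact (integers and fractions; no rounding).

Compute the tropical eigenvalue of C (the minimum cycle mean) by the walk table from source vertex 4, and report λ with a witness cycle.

q=0: [∞, ∞, ∞, ∞, 0]
q=1: [9, 13, 16, ∞, 5]
q=2: [13, 9, 8, 30, 10]
q=3: [9, 1, 4, 22, 15]
q=4: [1, -3, -4, 18, 9]
q=5: [-3, -11, -8, 10, 3]
Optimal cycle mean attained by: cycle 1->2->1, total (-5) + (-7), length 2.
Answer: λ = -6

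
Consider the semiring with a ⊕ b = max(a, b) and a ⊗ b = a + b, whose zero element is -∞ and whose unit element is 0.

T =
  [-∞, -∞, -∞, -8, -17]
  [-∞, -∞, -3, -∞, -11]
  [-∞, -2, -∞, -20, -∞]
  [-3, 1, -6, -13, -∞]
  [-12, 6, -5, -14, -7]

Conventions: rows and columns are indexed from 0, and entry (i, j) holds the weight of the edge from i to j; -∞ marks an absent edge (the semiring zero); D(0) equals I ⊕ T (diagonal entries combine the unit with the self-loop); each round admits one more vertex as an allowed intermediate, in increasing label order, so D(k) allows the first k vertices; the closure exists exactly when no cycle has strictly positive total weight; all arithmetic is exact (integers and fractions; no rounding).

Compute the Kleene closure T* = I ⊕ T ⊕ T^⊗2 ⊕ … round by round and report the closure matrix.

D(0):
  [0, -∞, -∞, -8, -17]
  [-∞, 0, -3, -∞, -11]
  [-∞, -2, 0, -20, -∞]
  [-3, 1, -6, 0, -∞]
  [-12, 6, -5, -14, 0]
D(1):
  [0, -∞, -∞, -8, -17]
  [-∞, 0, -3, -∞, -11]
  [-∞, -2, 0, -20, -∞]
  [-3, 1, -6, 0, -20]
  [-12, 6, -5, -14, 0]
D(2):
  [0, -∞, -∞, -8, -17]
  [-∞, 0, -3, -∞, -11]
  [-∞, -2, 0, -20, -13]
  [-3, 1, -2, 0, -10]
  [-12, 6, 3, -14, 0]
D(3):
  [0, -∞, -∞, -8, -17]
  [-∞, 0, -3, -23, -11]
  [-∞, -2, 0, -20, -13]
  [-3, 1, -2, 0, -10]
  [-12, 6, 3, -14, 0]
D(4):
  [0, -7, -10, -8, -17]
  [-26, 0, -3, -23, -11]
  [-23, -2, 0, -20, -13]
  [-3, 1, -2, 0, -10]
  [-12, 6, 3, -14, 0]
D(5):
  [0, -7, -10, -8, -17]
  [-23, 0, -3, -23, -11]
  [-23, -2, 0, -20, -13]
  [-3, 1, -2, 0, -10]
  [-12, 6, 3, -14, 0]
Answer: T* = [[0, -7, -10, -8, -17], [-23, 0, -3, -23, -11], [-23, -2, 0, -20, -13], [-3, 1, -2, 0, -10], [-12, 6, 3, -14, 0]]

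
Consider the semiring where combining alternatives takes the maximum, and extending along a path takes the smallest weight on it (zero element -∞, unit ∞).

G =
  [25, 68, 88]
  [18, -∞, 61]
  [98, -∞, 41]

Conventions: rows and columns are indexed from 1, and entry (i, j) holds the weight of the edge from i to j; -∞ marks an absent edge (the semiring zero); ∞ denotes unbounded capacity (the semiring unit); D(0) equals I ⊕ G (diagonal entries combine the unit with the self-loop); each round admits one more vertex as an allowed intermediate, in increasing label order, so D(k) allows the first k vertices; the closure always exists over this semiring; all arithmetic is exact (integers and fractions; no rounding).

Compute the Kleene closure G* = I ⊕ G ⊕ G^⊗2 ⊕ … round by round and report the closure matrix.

D(0):
  [∞, 68, 88]
  [18, ∞, 61]
  [98, -∞, ∞]
D(1):
  [∞, 68, 88]
  [18, ∞, 61]
  [98, 68, ∞]
D(2):
  [∞, 68, 88]
  [18, ∞, 61]
  [98, 68, ∞]
D(3):
  [∞, 68, 88]
  [61, ∞, 61]
  [98, 68, ∞]
Answer: G* = [[∞, 68, 88], [61, ∞, 61], [98, 68, ∞]]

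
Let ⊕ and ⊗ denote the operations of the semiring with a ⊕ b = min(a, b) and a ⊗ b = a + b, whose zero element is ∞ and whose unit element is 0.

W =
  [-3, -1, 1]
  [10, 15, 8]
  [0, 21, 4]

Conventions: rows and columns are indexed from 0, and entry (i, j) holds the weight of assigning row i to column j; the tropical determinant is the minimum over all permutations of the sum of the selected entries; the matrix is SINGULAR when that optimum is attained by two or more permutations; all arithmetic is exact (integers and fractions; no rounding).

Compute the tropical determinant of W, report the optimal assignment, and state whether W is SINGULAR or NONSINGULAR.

σ = (0, 1, 2): (-3) + 15 + 4 = 16
σ = (0, 2, 1): (-3) + 8 + 21 = 26
σ = (1, 0, 2): (-1) + 10 + 4 = 13
σ = (1, 2, 0): (-1) + 8 + 0 = 7
σ = (2, 0, 1): 1 + 10 + 21 = 32
σ = (2, 1, 0): 1 + 15 + 0 = 16
Optimal value attained by: σ = (1, 2, 0).
Answer: det⊕(W) = 7; verdict: NONSINGULAR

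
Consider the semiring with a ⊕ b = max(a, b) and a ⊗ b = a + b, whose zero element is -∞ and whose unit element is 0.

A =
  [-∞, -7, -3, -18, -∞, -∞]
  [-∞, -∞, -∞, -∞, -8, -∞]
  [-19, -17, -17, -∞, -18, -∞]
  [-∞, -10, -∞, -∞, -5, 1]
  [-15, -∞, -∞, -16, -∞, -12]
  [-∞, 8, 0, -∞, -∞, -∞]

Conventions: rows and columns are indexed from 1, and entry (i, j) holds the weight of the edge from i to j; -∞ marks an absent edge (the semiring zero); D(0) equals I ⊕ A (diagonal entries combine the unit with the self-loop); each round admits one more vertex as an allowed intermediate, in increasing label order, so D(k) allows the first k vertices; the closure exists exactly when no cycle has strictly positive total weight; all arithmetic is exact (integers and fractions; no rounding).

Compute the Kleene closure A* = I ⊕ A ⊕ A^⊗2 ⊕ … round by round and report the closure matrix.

D(0):
  [0, -7, -3, -18, -∞, -∞]
  [-∞, 0, -∞, -∞, -8, -∞]
  [-19, -17, 0, -∞, -18, -∞]
  [-∞, -10, -∞, 0, -5, 1]
  [-15, -∞, -∞, -16, 0, -12]
  [-∞, 8, 0, -∞, -∞, 0]
D(1):
  [0, -7, -3, -18, -∞, -∞]
  [-∞, 0, -∞, -∞, -8, -∞]
  [-19, -17, 0, -37, -18, -∞]
  [-∞, -10, -∞, 0, -5, 1]
  [-15, -22, -18, -16, 0, -12]
  [-∞, 8, 0, -∞, -∞, 0]
D(2):
  [0, -7, -3, -18, -15, -∞]
  [-∞, 0, -∞, -∞, -8, -∞]
  [-19, -17, 0, -37, -18, -∞]
  [-∞, -10, -∞, 0, -5, 1]
  [-15, -22, -18, -16, 0, -12]
  [-∞, 8, 0, -∞, 0, 0]
D(3):
  [0, -7, -3, -18, -15, -∞]
  [-∞, 0, -∞, -∞, -8, -∞]
  [-19, -17, 0, -37, -18, -∞]
  [-∞, -10, -∞, 0, -5, 1]
  [-15, -22, -18, -16, 0, -12]
  [-19, 8, 0, -37, 0, 0]
D(4):
  [0, -7, -3, -18, -15, -17]
  [-∞, 0, -∞, -∞, -8, -∞]
  [-19, -17, 0, -37, -18, -36]
  [-∞, -10, -∞, 0, -5, 1]
  [-15, -22, -18, -16, 0, -12]
  [-19, 8, 0, -37, 0, 0]
D(5):
  [0, -7, -3, -18, -15, -17]
  [-23, 0, -26, -24, -8, -20]
  [-19, -17, 0, -34, -18, -30]
  [-20, -10, -23, 0, -5, 1]
  [-15, -22, -18, -16, 0, -12]
  [-15, 8, 0, -16, 0, 0]
D(6):
  [0, -7, -3, -18, -15, -17]
  [-23, 0, -20, -24, -8, -20]
  [-19, -17, 0, -34, -18, -30]
  [-14, 9, 1, 0, 1, 1]
  [-15, -4, -12, -16, 0, -12]
  [-15, 8, 0, -16, 0, 0]
Answer: A* = [[0, -7, -3, -18, -15, -17], [-23, 0, -20, -24, -8, -20], [-19, -17, 0, -34, -18, -30], [-14, 9, 1, 0, 1, 1], [-15, -4, -12, -16, 0, -12], [-15, 8, 0, -16, 0, 0]]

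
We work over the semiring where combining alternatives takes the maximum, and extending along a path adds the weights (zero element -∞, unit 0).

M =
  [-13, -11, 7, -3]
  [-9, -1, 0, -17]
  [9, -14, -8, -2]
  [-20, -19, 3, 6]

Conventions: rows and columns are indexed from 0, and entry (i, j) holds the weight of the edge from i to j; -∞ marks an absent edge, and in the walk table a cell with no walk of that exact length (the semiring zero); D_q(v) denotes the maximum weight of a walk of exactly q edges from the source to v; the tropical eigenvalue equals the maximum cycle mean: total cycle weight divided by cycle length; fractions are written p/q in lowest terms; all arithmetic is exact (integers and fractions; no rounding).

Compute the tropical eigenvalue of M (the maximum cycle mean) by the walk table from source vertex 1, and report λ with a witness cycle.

q=0: [-∞, 0, -∞, -∞]
q=1: [-9, -1, 0, -17]
q=2: [9, -2, -1, -2]
q=3: [8, -2, 16, 6]
q=4: [25, 2, 15, 14]
Optimal cycle mean attained by: cycle 0->2->0, total 7 + 9, length 2.
Answer: λ = 8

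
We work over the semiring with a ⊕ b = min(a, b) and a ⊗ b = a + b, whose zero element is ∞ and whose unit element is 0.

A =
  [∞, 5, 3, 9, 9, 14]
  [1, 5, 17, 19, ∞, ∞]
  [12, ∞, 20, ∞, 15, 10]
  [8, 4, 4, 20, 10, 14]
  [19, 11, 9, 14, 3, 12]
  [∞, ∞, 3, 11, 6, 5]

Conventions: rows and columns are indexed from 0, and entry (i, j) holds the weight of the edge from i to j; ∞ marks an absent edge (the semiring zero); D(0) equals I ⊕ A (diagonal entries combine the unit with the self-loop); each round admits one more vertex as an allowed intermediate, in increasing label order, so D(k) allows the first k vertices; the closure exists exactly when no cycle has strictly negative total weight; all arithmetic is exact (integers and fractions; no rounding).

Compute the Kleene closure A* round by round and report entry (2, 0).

D(0):
  [0, 5, 3, 9, 9, 14]
  [1, 0, 17, 19, ∞, ∞]
  [12, ∞, 0, ∞, 15, 10]
  [8, 4, 4, 0, 10, 14]
  [19, 11, 9, 14, 0, 12]
  [∞, ∞, 3, 11, 6, 0]
D(1):
  [0, 5, 3, 9, 9, 14]
  [1, 0, 4, 10, 10, 15]
  [12, 17, 0, 21, 15, 10]
  [8, 4, 4, 0, 10, 14]
  [19, 11, 9, 14, 0, 12]
  [∞, ∞, 3, 11, 6, 0]
D(2):
  [0, 5, 3, 9, 9, 14]
  [1, 0, 4, 10, 10, 15]
  [12, 17, 0, 21, 15, 10]
  [5, 4, 4, 0, 10, 14]
  [12, 11, 9, 14, 0, 12]
  [∞, ∞, 3, 11, 6, 0]
D(3):
  [0, 5, 3, 9, 9, 13]
  [1, 0, 4, 10, 10, 14]
  [12, 17, 0, 21, 15, 10]
  [5, 4, 4, 0, 10, 14]
  [12, 11, 9, 14, 0, 12]
  [15, 20, 3, 11, 6, 0]
D(4):
  [0, 5, 3, 9, 9, 13]
  [1, 0, 4, 10, 10, 14]
  [12, 17, 0, 21, 15, 10]
  [5, 4, 4, 0, 10, 14]
  [12, 11, 9, 14, 0, 12]
  [15, 15, 3, 11, 6, 0]
D(5):
  [0, 5, 3, 9, 9, 13]
  [1, 0, 4, 10, 10, 14]
  [12, 17, 0, 21, 15, 10]
  [5, 4, 4, 0, 10, 14]
  [12, 11, 9, 14, 0, 12]
  [15, 15, 3, 11, 6, 0]
D(6):
  [0, 5, 3, 9, 9, 13]
  [1, 0, 4, 10, 10, 14]
  [12, 17, 0, 21, 15, 10]
  [5, 4, 4, 0, 10, 14]
  [12, 11, 9, 14, 0, 12]
  [15, 15, 3, 11, 6, 0]
Answer: A*[2][0] = 12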